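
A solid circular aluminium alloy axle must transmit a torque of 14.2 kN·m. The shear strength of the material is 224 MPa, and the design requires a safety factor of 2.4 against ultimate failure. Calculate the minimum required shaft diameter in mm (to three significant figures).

Allowable shear stress τ_allow = 224/2.4 = 93.33 MPa.
For a solid shaft τ = 16T/(πd³), so d³ = 16T/(π τ_allow) = 16×1.4200×10^7/(π×93.33) = 774900 mm³.
d = (774900)^(1/3) = 91.85 mm.

d = 91.8 mm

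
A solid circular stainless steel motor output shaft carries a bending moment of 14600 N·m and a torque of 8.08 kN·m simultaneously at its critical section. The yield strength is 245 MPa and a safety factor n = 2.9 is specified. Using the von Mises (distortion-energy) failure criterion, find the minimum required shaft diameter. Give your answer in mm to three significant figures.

d = 125 mm

σ_allow = σ_y/n = 245/2.9 = 84.48 MPa.
For a solid shaft σ_b = 32M/(πd³) and τ = 16T/(πd³), so the von Mises stress is σ' = (16/πd³)·√(4M²+3T²).
√(4M²+3T²) = √(4×(1.460×10^7)² + 3×(8.080×10^6)²) = 3.238×10^7 N·mm.
d³ = 16×3.238×10^7/(π×84.48) = 1.952×10^6 mm³.
d = 125.0 mm.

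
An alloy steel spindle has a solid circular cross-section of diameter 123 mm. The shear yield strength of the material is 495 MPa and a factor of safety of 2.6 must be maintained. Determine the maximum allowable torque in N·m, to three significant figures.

τ_allow = 495/2.6 = 190.4 MPa.
For a solid shaft T_allow = τ_allow·πd³/16; πd³/16 = π×123³/16 = 365400 mm³.
T_allow = 190.4×365400 = 6.956×10^7 N·mm = 69560 N·m.

T_allow = 69600 N·m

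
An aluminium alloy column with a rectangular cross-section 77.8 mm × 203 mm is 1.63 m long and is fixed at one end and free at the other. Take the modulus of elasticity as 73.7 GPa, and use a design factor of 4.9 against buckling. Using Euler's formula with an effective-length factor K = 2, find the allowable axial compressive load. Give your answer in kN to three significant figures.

Buckling occurs about the weak axis: I_min = h·b³/12 = 203×77.8³/12 = 7.966×10^6 mm⁴ (b = 77.8 mm is the smaller dimension).
Effective length L_e = KL = 2×1.63 m = 3260 mm.
Euler critical load P_cr = π²EI/L_e² = π²×73700×7.966×10^6/3260² = 545200 N.
P_allow = P_cr/n = 545200/4.9 = 111300 N.

P_allow = 111 kN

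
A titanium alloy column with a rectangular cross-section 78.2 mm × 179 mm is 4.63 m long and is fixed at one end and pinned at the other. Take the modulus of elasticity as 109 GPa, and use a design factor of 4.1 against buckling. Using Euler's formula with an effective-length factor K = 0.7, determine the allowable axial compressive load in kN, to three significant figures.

Buckling occurs about the weak axis: I_min = h·b³/12 = 179×78.2³/12 = 7.133×10^6 mm⁴ (b = 78.2 mm is the smaller dimension).
Effective length L_e = KL = 0.7×4.63 m = 3241 mm.
Euler critical load P_cr = π²EI/L_e² = π²×109000×7.133×10^6/3241² = 730600 N.
P_allow = P_cr/n = 730600/4.1 = 178200 N.

P_allow = 178 kN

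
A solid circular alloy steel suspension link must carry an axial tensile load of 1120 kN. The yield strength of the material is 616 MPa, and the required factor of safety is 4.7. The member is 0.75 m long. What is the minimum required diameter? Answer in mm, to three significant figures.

d = 104 mm

Allowable stress σ_allow = 616/4.7 = 131.1 MPa.
Required area A = F/σ_allow = 1120000/131.1 = 8545 mm².
A = πd²/4 → d = √(4A/π) = 104.3 mm.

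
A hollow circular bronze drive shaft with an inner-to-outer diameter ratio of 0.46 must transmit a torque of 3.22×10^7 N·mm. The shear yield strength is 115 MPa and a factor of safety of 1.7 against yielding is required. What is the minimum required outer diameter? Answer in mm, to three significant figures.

d_o = 136 mm

τ_allow = 115/1.7 = 67.65 MPa.
For a hollow shaft τ = 16T/[πd_o³(1−k⁴)] with k = 0.46, so 1−k⁴ = 0.9552.
d_o³ = 16T/[π τ_allow (1−k⁴)] = 16×3.2200×10^7/(π×67.65×0.9552) = 2.538×10^6 mm³.
d_o = 136.4 mm.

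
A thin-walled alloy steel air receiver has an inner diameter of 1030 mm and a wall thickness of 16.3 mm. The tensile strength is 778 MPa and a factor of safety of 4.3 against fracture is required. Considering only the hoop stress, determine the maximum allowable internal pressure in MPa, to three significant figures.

σ_allow = 778/4.3 = 180.9 MPa.
σ_h = pD/(2t) → p_allow = 2σ_allow t/D = 2×180.9×16.3/1030 = 5.727 MPa.

p_allow = 5.73 MPa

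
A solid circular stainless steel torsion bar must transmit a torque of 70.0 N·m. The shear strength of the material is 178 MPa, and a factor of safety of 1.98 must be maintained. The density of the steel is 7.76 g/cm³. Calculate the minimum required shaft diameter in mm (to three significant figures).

Allowable shear stress τ_allow = 178/1.98 = 89.90 MPa.
For a solid shaft τ = 16T/(πd³), so d³ = 16T/(π τ_allow) = 16×70000/(π×89.90) = 3966 mm³.
d = (3966)^(1/3) = 15.83 mm.

d = 15.8 mm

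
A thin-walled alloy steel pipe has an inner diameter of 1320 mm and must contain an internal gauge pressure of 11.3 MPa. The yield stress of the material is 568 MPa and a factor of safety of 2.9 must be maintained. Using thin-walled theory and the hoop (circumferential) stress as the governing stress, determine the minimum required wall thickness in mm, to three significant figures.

σ_allow = 568/2.9 = 195.9 MPa.
Hoop stress σ_h = pD/(2t), so t = pD/(2σ_allow) = 11.3×1320/(2×195.9) = 38.08 mm.

t = 38.1 mm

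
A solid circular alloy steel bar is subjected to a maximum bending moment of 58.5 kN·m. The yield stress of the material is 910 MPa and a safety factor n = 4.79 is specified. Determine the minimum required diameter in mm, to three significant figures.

d = 146 mm

σ_allow = 910/4.79 = 190.0 MPa.
For a solid circular section σ = 32M/(πd³), so d³ = 32M/(π σ_allow) = 32×5.8500×10^7/(π×190.0) = 3.137×10^6 mm³.
d = 146.4 mm.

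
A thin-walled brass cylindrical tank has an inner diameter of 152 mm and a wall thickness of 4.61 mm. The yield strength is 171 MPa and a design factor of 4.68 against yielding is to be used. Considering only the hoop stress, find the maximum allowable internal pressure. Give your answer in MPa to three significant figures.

σ_allow = 171/4.68 = 36.54 MPa.
σ_h = pD/(2t) → p_allow = 2σ_allow t/D = 2×36.54×4.61/152 = 2.216 MPa.

p_allow = 2.22 MPa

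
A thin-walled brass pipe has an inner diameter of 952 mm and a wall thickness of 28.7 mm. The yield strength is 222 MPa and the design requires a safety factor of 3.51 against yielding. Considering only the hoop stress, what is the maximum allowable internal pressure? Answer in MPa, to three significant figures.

p_allow = 3.81 MPa

σ_allow = 222/3.51 = 63.25 MPa.
σ_h = pD/(2t) → p_allow = 2σ_allow t/D = 2×63.25×28.7/952 = 3.813 MPa.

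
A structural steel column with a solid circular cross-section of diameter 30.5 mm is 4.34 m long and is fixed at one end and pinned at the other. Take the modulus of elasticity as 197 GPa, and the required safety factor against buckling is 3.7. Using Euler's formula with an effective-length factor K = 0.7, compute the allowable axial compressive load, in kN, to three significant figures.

I = πd⁴/64 = π×30.5⁴/64 = 42480 mm⁴.
Effective length L_e = KL = 0.7×4.34 m = 3038 mm.
Euler critical load P_cr = π²EI/L_e² = π²×197000×42480/3038² = 8949 N.
P_allow = P_cr/n = 8949/3.7 = 2419 N.

P_allow = 2.42 kN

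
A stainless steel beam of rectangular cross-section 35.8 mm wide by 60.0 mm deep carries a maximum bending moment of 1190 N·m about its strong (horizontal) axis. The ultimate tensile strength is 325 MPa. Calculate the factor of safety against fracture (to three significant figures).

n = 5.87

Section modulus S = bh²/6 = 35.8×60.0²/6 = 21480 mm³.
σ = M/S = 1190000/21480 = 55.40 MPa.
n = 325/55.40 = 5.866.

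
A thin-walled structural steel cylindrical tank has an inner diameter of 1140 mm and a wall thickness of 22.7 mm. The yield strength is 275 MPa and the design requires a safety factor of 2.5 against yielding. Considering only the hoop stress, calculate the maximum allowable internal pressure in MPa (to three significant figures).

σ_allow = 275/2.5 = 110.0 MPa.
σ_h = pD/(2t) → p_allow = 2σ_allow t/D = 2×110.0×22.7/1140 = 4.381 MPa.

p_allow = 4.38 MPa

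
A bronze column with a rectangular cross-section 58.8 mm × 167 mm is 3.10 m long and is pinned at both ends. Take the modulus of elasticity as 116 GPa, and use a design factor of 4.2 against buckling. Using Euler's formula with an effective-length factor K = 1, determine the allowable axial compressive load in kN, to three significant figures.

Buckling occurs about the weak axis: I_min = h·b³/12 = 167×58.8³/12 = 2.829×10^6 mm⁴ (b = 58.8 mm is the smaller dimension).
Effective length L_e = KL = 1×3.10 m = 3100 mm.
Euler critical load P_cr = π²EI/L_e² = π²×116000×2.829×10^6/3100² = 337100 N.
P_allow = P_cr/n = 337100/4.2 = 80250 N.

P_allow = 80.3 kN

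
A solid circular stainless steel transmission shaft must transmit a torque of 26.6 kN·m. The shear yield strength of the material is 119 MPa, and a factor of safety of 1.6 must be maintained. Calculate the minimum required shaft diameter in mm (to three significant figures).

Allowable shear stress τ_allow = 119/1.6 = 74.38 MPa.
For a solid shaft τ = 16T/(πd³), so d³ = 16T/(π τ_allow) = 16×2.6600×10^7/(π×74.38) = 1.821×10^6 mm³.
d = (1.821×10^6)^(1/3) = 122.1 mm.

d = 122 mm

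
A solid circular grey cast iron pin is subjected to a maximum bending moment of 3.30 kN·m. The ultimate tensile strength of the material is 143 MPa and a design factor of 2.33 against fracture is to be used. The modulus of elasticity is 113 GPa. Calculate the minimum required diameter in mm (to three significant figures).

σ_allow = 143/2.33 = 61.37 MPa.
For a solid circular section σ = 32M/(πd³), so d³ = 32M/(π σ_allow) = 32×3300000/(π×61.37) = 547700 mm³.
d = 81.82 mm.

d = 81.8 mm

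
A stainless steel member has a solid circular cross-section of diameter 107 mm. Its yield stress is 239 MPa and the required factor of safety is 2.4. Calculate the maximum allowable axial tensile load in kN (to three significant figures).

σ_allow = 239/2.4 = 99.58 MPa.
A = πd²/4 = π×107²/4 = 8992 mm².
F_allow = σ_allow × A = 99.58×8992 = 895500 N.

F_allow = 895 kN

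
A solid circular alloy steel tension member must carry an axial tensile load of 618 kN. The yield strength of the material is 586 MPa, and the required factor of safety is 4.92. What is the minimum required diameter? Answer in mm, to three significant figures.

d = 81.3 mm

Allowable stress σ_allow = 586/4.92 = 119.1 MPa.
Required area A = F/σ_allow = 618000/119.1 = 5189 mm².
A = πd²/4 → d = √(4A/π) = 81.28 mm.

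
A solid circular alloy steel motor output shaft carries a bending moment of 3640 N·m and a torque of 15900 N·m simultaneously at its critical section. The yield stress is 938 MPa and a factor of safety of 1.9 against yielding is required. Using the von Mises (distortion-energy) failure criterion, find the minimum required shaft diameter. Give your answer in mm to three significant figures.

d = 66.5 mm

σ_allow = σ_y/n = 938/1.9 = 493.7 MPa.
For a solid shaft σ_b = 32M/(πd³) and τ = 16T/(πd³), so the von Mises stress is σ' = (16/πd³)·√(4M²+3T²).
√(4M²+3T²) = √(4×(3.640×10^6)² + 3×(1.590×10^7)²) = 2.849×10^7 N·mm.
d³ = 16×2.849×10^7/(π×493.7) = 293900 mm³.
d = 66.48 mm.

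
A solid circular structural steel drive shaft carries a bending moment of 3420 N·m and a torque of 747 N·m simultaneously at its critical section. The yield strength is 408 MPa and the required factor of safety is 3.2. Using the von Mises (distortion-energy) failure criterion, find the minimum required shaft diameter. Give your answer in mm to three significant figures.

σ_allow = σ_y/n = 408/3.2 = 127.5 MPa.
For a solid shaft σ_b = 32M/(πd³) and τ = 16T/(πd³), so the von Mises stress is σ' = (16/πd³)·√(4M²+3T²).
√(4M²+3T²) = √(4×(3.420×10^6)² + 3×(747000)²) = 6.961×10^6 N·mm.
d³ = 16×6.961×10^6/(π×127.5) = 278100 mm³.
d = 65.27 mm.

d = 65.3 mm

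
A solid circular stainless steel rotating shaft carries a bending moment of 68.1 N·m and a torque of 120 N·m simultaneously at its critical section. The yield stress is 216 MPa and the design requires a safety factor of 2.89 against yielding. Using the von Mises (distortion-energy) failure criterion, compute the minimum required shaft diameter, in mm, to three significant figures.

σ_allow = σ_y/n = 216/2.89 = 74.74 MPa.
For a solid shaft σ_b = 32M/(πd³) and τ = 16T/(πd³), so the von Mises stress is σ' = (16/πd³)·√(4M²+3T²).
√(4M²+3T²) = √(4×(68100)² + 3×(120000)²) = 248500 N·mm.
d³ = 16×248500/(π×74.74) = 16930 mm³.
d = 25.68 mm.

d = 25.7 mm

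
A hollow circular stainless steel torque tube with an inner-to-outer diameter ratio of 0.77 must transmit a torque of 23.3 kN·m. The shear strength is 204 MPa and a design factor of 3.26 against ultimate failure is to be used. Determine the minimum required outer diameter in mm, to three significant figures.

d_o = 143 mm

τ_allow = 204/3.26 = 62.58 MPa.
For a hollow shaft τ = 16T/[πd_o³(1−k⁴)] with k = 0.77, so 1−k⁴ = 0.6485.
d_o³ = 16T/[π τ_allow (1−k⁴)] = 16×2.3300×10^7/(π×62.58×0.6485) = 2.924×10^6 mm³.
d_o = 143.0 mm.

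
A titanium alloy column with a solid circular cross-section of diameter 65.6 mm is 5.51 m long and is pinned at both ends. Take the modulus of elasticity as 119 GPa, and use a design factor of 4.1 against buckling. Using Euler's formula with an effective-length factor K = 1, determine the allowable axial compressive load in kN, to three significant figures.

I = πd⁴/64 = π×65.6⁴/64 = 909000 mm⁴.
Effective length L_e = KL = 1×5.51 m = 5510 mm.
Euler critical load P_cr = π²EI/L_e² = π²×119000×909000/5510² = 35170 N.
P_allow = P_cr/n = 35170/4.1 = 8577 N.

P_allow = 8.58 kN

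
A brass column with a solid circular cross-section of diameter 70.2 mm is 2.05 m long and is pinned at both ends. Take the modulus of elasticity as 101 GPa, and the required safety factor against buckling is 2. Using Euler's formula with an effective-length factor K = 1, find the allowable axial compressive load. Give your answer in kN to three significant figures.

I = πd⁴/64 = π×70.2⁴/64 = 1.192×10^6 mm⁴.
Effective length L_e = KL = 1×2.05 m = 2050 mm.
Euler critical load P_cr = π²EI/L_e² = π²×101000×1.192×10^6/2050² = 282800 N.
P_allow = P_cr/n = 282800/2 = 141400 N.

P_allow = 141 kN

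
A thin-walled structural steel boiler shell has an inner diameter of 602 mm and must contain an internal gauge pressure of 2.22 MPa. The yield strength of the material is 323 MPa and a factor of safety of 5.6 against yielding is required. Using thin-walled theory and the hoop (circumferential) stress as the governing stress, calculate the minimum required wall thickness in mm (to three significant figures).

t = 11.6 mm

σ_allow = 323/5.6 = 57.68 MPa.
Hoop stress σ_h = pD/(2t), so t = pD/(2σ_allow) = 2.22×602/(2×57.68) = 11.59 mm.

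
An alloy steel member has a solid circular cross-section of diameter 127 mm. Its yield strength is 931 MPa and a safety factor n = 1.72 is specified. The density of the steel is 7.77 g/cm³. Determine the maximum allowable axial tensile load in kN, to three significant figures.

F_allow = 6860 kN

σ_allow = 931/1.72 = 541.3 MPa.
A = πd²/4 = π×127²/4 = 12670 mm².
F_allow = σ_allow × A = 541.3×12670 = 6.857×10^6 N.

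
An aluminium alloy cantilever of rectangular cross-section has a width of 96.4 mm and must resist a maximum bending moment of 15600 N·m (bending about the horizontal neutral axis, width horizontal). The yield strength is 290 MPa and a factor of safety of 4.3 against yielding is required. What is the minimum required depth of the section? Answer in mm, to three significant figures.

h = 120 mm

σ_allow = 290/4.3 = 67.44 MPa.
For a rectangular section σ = 6M/(bh²), so h² = 6M/(b σ_allow) = 6×1.5600×10^7/(96.4×67.44) = 14400 mm².
h = 120.0 mm.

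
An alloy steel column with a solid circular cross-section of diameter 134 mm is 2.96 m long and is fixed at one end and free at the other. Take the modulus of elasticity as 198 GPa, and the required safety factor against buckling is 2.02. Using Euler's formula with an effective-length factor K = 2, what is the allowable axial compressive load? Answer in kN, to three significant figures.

P_allow = 437 kN

I = πd⁴/64 = π×134⁴/64 = 1.583×10^7 mm⁴.
Effective length L_e = KL = 2×2.96 m = 5920 mm.
Euler critical load P_cr = π²EI/L_e² = π²×198000×1.583×10^7/5920² = 882500 N.
P_allow = P_cr/n = 882500/2.02 = 436900 N.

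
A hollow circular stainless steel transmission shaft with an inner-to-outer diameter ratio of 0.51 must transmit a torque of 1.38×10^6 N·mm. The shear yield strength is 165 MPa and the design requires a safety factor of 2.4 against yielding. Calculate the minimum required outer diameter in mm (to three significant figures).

d_o = 47.9 mm

τ_allow = 165/2.4 = 68.75 MPa.
For a hollow shaft τ = 16T/[πd_o³(1−k⁴)] with k = 0.51, so 1−k⁴ = 0.9323.
d_o³ = 16T/[π τ_allow (1−k⁴)] = 16×1380000/(π×68.75×0.9323) = 109600 mm³.
d_o = 47.86 mm.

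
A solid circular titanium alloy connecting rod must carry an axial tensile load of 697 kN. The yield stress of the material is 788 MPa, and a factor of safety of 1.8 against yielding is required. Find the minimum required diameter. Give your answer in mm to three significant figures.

Allowable stress σ_allow = 788/1.8 = 437.8 MPa.
Required area A = F/σ_allow = 697000/437.8 = 1592 mm².
A = πd²/4 → d = √(4A/π) = 45.02 mm.

d = 45.0 mm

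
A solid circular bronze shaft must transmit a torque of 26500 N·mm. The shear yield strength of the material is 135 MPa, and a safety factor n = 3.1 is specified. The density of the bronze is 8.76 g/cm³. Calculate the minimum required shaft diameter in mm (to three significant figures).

d = 14.6 mm

Allowable shear stress τ_allow = 135/3.1 = 43.55 MPa.
For a solid shaft τ = 16T/(πd³), so d³ = 16T/(π τ_allow) = 16×26500/(π×43.55) = 3099 mm³.
d = (3099)^(1/3) = 14.58 mm.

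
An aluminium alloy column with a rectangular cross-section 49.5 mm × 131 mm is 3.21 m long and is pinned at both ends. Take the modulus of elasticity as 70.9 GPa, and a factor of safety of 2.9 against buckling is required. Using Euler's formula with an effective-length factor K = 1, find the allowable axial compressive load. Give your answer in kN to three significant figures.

Buckling occurs about the weak axis: I_min = h·b³/12 = 131×49.5³/12 = 1.324×10^6 mm⁴ (b = 49.5 mm is the smaller dimension).
Effective length L_e = KL = 1×3.21 m = 3210 mm.
Euler critical load P_cr = π²EI/L_e² = π²×70900×1.324×10^6/3210² = 89920 N.
P_allow = P_cr/n = 89920/2.9 = 31010 N.

P_allow = 31.0 kN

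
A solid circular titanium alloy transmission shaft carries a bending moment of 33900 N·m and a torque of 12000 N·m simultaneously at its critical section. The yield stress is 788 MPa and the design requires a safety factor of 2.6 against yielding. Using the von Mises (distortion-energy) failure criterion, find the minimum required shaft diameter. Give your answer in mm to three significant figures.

σ_allow = σ_y/n = 788/2.6 = 303.1 MPa.
For a solid shaft σ_b = 32M/(πd³) and τ = 16T/(πd³), so the von Mises stress is σ' = (16/πd³)·√(4M²+3T²).
√(4M²+3T²) = √(4×(3.390×10^7)² + 3×(1.200×10^7)²) = 7.091×10^7 N·mm.
d³ = 16×7.091×10^7/(π×303.1) = 1.192×10^6 mm³.
d = 106.0 mm.

d = 106 mm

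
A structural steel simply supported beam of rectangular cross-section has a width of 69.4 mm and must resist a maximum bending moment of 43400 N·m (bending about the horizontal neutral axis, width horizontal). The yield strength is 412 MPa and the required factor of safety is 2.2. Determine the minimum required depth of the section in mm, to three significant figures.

h = 142 mm

σ_allow = 412/2.2 = 187.3 MPa.
For a rectangular section σ = 6M/(bh²), so h² = 6M/(b σ_allow) = 6×4.3400×10^7/(69.4×187.3) = 20040 mm².
h = 141.5 mm.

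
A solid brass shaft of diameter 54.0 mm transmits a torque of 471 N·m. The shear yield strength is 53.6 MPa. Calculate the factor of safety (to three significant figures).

τ = 16T/(πd³) = 16×471000/(π×54.0³) = 15.23 MPa.
n = τ_limit/τ = 53.6/15.23 = 3.518.

n = 3.52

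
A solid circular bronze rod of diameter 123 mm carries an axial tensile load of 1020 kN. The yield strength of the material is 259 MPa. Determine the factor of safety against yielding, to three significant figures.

n = 3.02

A = πd²/4 = 11880 mm².
σ = F/A = 1020000/11880 = 85.84 MPa.
n = 259/85.84 = 3.017.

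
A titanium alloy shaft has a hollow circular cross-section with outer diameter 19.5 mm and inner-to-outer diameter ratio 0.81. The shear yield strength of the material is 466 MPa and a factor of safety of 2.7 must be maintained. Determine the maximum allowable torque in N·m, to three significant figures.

T_allow = 143 N·m

τ_allow = 466/2.7 = 172.6 MPa.
For a hollow shaft T_allow = τ_allow·πd_o³(1−k⁴)/16 with 1−k⁴ = 0.5695, so πd_o³(1−k⁴)/16 = 829.2 mm³.
T_allow = 172.6×829.2 = 143100 N·mm = 143.1 N·m.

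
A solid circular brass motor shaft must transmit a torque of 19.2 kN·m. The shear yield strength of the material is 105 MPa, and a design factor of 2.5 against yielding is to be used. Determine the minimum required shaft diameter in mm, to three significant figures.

d = 133 mm

Allowable shear stress τ_allow = 105/2.5 = 42.00 MPa.
For a solid shaft τ = 16T/(πd³), so d³ = 16T/(π τ_allow) = 16×1.9200×10^7/(π×42.00) = 2.328×10^6 mm³.
d = (2.328×10^6)^(1/3) = 132.5 mm.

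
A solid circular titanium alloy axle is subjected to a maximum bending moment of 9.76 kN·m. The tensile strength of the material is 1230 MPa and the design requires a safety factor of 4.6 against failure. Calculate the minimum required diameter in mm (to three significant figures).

σ_allow = 1230/4.6 = 267.4 MPa.
For a solid circular section σ = 32M/(πd³), so d³ = 32M/(π σ_allow) = 32×9760000/(π×267.4) = 371800 mm³.
d = 71.91 mm.

d = 71.9 mm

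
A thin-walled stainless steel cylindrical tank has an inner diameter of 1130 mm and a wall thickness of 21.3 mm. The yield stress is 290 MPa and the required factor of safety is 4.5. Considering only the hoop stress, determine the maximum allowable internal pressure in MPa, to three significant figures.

p_allow = 2.43 MPa

σ_allow = 290/4.5 = 64.44 MPa.
σ_h = pD/(2t) → p_allow = 2σ_allow t/D = 2×64.44×21.3/1130 = 2.429 MPa.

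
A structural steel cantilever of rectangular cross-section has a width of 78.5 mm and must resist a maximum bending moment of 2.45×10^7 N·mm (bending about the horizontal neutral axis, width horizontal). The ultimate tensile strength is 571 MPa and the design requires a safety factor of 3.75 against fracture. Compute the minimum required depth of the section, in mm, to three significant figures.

σ_allow = 571/3.75 = 152.3 MPa.
For a rectangular section σ = 6M/(bh²), so h² = 6M/(b σ_allow) = 6×2.4500×10^7/(78.5×152.3) = 12300 mm².
h = 110.9 mm.

h = 111 mm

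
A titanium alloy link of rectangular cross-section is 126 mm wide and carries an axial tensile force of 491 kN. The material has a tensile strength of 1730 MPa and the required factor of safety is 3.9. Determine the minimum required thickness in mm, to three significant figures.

t = 8.78 mm

σ_allow = 1730/3.9 = 443.6 MPa.
Required area A = F/σ_allow = 491000/443.6 = 1107 mm².
t = A/w = 1107/126 = 8.785 mm.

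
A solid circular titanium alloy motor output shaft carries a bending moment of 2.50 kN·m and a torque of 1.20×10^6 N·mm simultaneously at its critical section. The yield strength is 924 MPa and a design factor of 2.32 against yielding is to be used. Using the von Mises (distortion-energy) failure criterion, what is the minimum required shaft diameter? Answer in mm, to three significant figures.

σ_allow = σ_y/n = 924/2.32 = 398.3 MPa.
For a solid shaft σ_b = 32M/(πd³) and τ = 16T/(πd³), so the von Mises stress is σ' = (16/πd³)·√(4M²+3T²).
√(4M²+3T²) = √(4×(2.500×10^6)² + 3×(1.200×10^6)²) = 5.415×10^6 N·mm.
d³ = 16×5.415×10^6/(π×398.3) = 69240 mm³.
d = 41.06 mm.

d = 41.1 mm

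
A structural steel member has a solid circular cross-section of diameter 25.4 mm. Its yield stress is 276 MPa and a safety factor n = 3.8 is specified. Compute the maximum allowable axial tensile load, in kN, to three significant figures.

σ_allow = 276/3.8 = 72.63 MPa.
A = πd²/4 = π×25.4²/4 = 506.7 mm².
F_allow = σ_allow × A = 72.63×506.7 = 36800 N.

F_allow = 36.8 kN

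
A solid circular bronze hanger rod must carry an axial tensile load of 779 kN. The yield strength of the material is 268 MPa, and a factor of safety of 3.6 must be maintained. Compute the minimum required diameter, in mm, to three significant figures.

Allowable stress σ_allow = 268/3.6 = 74.44 MPa.
Required area A = F/σ_allow = 779000/74.44 = 10460 mm².
A = πd²/4 → d = √(4A/π) = 115.4 mm.

d = 115 mm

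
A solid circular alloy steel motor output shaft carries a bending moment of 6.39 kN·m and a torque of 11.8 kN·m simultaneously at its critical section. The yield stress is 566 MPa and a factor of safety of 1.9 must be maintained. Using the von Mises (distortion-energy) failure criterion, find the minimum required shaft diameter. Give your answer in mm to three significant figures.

d = 74.4 mm

σ_allow = σ_y/n = 566/1.9 = 297.9 MPa.
For a solid shaft σ_b = 32M/(πd³) and τ = 16T/(πd³), so the von Mises stress is σ' = (16/πd³)·√(4M²+3T²).
√(4M²+3T²) = √(4×(6.390×10^6)² + 3×(1.180×10^7)²) = 2.410×10^7 N·mm.
d³ = 16×2.410×10^7/(π×297.9) = 412100 mm³.
d = 74.42 mm.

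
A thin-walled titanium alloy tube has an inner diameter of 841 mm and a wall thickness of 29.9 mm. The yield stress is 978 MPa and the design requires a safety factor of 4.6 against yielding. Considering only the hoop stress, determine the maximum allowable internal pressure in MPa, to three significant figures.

p_allow = 15.1 MPa

σ_allow = 978/4.6 = 212.6 MPa.
σ_h = pD/(2t) → p_allow = 2σ_allow t/D = 2×212.6×29.9/841 = 15.12 MPa.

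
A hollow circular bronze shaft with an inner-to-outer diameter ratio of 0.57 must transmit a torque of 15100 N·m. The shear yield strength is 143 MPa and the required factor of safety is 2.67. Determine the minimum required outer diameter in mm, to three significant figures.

τ_allow = 143/2.67 = 53.56 MPa.
For a hollow shaft τ = 16T/[πd_o³(1−k⁴)] with k = 0.57, so 1−k⁴ = 0.8944.
d_o³ = 16T/[π τ_allow (1−k⁴)] = 16×1.5100×10^7/(π×53.56×0.8944) = 1.605×10^6 mm³.
d_o = 117.1 mm.

d_o = 117 mm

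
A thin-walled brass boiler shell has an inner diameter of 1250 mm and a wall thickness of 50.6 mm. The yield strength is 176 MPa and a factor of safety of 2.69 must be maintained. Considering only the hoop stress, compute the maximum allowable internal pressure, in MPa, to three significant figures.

σ_allow = 176/2.69 = 65.43 MPa.
σ_h = pD/(2t) → p_allow = 2σ_allow t/D = 2×65.43×50.6/1250 = 5.297 MPa.

p_allow = 5.30 MPa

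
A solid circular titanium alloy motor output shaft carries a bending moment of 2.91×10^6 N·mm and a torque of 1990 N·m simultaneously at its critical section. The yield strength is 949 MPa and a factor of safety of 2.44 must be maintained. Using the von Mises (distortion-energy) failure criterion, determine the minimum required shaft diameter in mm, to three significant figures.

d = 44.6 mm

σ_allow = σ_y/n = 949/2.44 = 388.9 MPa.
For a solid shaft σ_b = 32M/(πd³) and τ = 16T/(πd³), so the von Mises stress is σ' = (16/πd³)·√(4M²+3T²).
√(4M²+3T²) = √(4×(2.910×10^6)² + 3×(1.990×10^6)²) = 6.764×10^6 N·mm.
d³ = 16×6.764×10^6/(π×388.9) = 88570 mm³.
d = 44.58 mm.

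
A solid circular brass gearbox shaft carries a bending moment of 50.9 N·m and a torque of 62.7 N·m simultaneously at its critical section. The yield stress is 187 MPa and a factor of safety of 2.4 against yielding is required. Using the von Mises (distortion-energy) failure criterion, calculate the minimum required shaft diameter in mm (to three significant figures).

d = 21.3 mm

σ_allow = σ_y/n = 187/2.4 = 77.92 MPa.
For a solid shaft σ_b = 32M/(πd³) and τ = 16T/(πd³), so the von Mises stress is σ' = (16/πd³)·√(4M²+3T²).
√(4M²+3T²) = √(4×(50900)² + 3×(62700)²) = 148900 N·mm.
d³ = 16×148900/(π×77.92) = 9730 mm³.
d = 21.35 mm.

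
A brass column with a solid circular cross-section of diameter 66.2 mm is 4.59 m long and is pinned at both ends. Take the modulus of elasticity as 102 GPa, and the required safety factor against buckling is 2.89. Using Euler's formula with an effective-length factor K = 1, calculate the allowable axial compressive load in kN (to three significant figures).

P_allow = 15.6 kN

I = πd⁴/64 = π×66.2⁴/64 = 942800 mm⁴.
Effective length L_e = KL = 1×4.59 m = 4590 mm.
Euler critical load P_cr = π²EI/L_e² = π²×102000×942800/4590² = 45050 N.
P_allow = P_cr/n = 45050/2.89 = 15590 N.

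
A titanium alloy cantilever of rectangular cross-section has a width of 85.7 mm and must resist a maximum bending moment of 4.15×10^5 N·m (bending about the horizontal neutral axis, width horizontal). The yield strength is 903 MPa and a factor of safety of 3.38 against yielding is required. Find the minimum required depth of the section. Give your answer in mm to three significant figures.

σ_allow = 903/3.38 = 267.2 MPa.
For a rectangular section σ = 6M/(bh²), so h² = 6M/(b σ_allow) = 6×4.1500×10^8/(85.7×267.2) = 108800 mm².
h = 329.8 mm.

h = 330 mm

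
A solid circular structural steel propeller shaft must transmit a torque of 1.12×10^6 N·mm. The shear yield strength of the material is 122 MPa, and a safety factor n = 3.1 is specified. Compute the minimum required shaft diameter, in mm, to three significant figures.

d = 52.5 mm

Allowable shear stress τ_allow = 122/3.1 = 39.35 MPa.
For a solid shaft τ = 16T/(πd³), so d³ = 16T/(π τ_allow) = 16×1120000/(π×39.35) = 144900 mm³.
d = (144900)^(1/3) = 52.53 mm.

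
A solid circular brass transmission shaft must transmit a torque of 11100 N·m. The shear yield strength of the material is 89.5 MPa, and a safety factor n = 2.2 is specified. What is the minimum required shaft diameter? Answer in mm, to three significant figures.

d = 112 mm

Allowable shear stress τ_allow = 89.5/2.2 = 40.68 MPa.
For a solid shaft τ = 16T/(πd³), so d³ = 16T/(π τ_allow) = 16×1.1100×10^7/(π×40.68) = 1.390×10^6 mm³.
d = (1.390×10^6)^(1/3) = 111.6 mm.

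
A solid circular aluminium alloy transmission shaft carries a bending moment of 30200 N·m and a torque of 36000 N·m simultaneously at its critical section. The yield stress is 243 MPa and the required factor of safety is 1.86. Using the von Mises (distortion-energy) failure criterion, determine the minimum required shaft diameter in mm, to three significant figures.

d = 150 mm

σ_allow = σ_y/n = 243/1.86 = 130.6 MPa.
For a solid shaft σ_b = 32M/(πd³) and τ = 16T/(πd³), so the von Mises stress is σ' = (16/πd³)·√(4M²+3T²).
√(4M²+3T²) = √(4×(3.020×10^7)² + 3×(3.600×10^7)²) = 8.681×10^7 N·mm.
d³ = 16×8.681×10^7/(π×130.6) = 3.384×10^6 mm³.
d = 150.1 mm.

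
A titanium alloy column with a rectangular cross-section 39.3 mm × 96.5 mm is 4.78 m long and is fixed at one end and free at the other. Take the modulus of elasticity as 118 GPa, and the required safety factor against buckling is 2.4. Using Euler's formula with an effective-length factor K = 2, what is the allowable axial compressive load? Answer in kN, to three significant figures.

P_allow = 2.59 kN

Buckling occurs about the weak axis: I_min = h·b³/12 = 96.5×39.3³/12 = 488100 mm⁴ (b = 39.3 mm is the smaller dimension).
Effective length L_e = KL = 2×4.78 m = 9560 mm.
Euler critical load P_cr = π²EI/L_e² = π²×118000×488100/9560² = 6220 N.
P_allow = P_cr/n = 6220/2.4 = 2592 N.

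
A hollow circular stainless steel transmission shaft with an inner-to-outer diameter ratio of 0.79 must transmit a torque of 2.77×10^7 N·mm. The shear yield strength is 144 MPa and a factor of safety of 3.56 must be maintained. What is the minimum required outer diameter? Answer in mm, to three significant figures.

τ_allow = 144/3.56 = 40.45 MPa.
For a hollow shaft τ = 16T/[πd_o³(1−k⁴)] with k = 0.79, so 1−k⁴ = 0.6105.
d_o³ = 16T/[π τ_allow (1−k⁴)] = 16×2.7700×10^7/(π×40.45×0.6105) = 5.713×10^6 mm³.
d_o = 178.8 mm.

d_o = 179 mm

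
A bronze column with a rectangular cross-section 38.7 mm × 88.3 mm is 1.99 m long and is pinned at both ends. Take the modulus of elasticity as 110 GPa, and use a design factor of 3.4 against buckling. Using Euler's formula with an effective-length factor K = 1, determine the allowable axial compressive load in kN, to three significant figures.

P_allow = 34.4 kN

Buckling occurs about the weak axis: I_min = h·b³/12 = 88.3×38.7³/12 = 426500 mm⁴ (b = 38.7 mm is the smaller dimension).
Effective length L_e = KL = 1×1.99 m = 1990 mm.
Euler critical load P_cr = π²EI/L_e² = π²×110000×426500/1990² = 116900 N.
P_allow = P_cr/n = 116900/3.4 = 34390 N.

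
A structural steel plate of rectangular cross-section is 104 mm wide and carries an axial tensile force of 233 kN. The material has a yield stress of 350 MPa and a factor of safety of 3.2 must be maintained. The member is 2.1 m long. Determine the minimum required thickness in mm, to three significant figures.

σ_allow = 350/3.2 = 109.4 MPa.
Required area A = F/σ_allow = 233000/109.4 = 2130 mm².
t = A/w = 2130/104 = 20.48 mm.

t = 20.5 mm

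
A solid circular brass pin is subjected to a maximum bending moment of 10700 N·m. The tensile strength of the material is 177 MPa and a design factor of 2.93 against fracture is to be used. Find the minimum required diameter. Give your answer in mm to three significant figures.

d = 122 mm

σ_allow = 177/2.93 = 60.41 MPa.
For a solid circular section σ = 32M/(πd³), so d³ = 32M/(π σ_allow) = 32×1.0700×10^7/(π×60.41) = 1.804×10^6 mm³.
d = 121.7 mm.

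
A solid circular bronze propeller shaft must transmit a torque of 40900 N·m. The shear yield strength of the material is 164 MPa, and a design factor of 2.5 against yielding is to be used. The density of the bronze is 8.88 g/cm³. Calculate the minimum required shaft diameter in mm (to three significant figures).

Allowable shear stress τ_allow = 164/2.5 = 65.60 MPa.
For a solid shaft τ = 16T/(πd³), so d³ = 16T/(π τ_allow) = 16×4.0900×10^7/(π×65.60) = 3.175×10^6 mm³.
d = (3.175×10^6)^(1/3) = 147.0 mm.

d = 147 mm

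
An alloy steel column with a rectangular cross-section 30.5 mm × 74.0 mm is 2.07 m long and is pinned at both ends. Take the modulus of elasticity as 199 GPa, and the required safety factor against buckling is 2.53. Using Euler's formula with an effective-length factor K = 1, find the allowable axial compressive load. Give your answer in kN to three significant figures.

Buckling occurs about the weak axis: I_min = h·b³/12 = 74.0×30.5³/12 = 175000 mm⁴ (b = 30.5 mm is the smaller dimension).
Effective length L_e = KL = 1×2.07 m = 2070 mm.
Euler critical load P_cr = π²EI/L_e² = π²×199000×175000/2070² = 80200 N.
P_allow = P_cr/n = 80200/2.53 = 31700 N.

P_allow = 31.7 kN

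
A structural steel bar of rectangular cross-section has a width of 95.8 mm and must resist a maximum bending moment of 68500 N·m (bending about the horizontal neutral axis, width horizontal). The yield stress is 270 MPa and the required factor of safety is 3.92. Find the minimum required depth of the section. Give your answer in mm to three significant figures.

h = 250 mm

σ_allow = 270/3.92 = 68.88 MPa.
For a rectangular section σ = 6M/(bh²), so h² = 6M/(b σ_allow) = 6×6.8500×10^7/(95.8×68.88) = 62290 mm².
h = 249.6 mm.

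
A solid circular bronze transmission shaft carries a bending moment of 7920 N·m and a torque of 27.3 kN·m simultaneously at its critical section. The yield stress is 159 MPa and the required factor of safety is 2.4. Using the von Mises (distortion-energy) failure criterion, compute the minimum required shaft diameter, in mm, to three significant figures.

σ_allow = σ_y/n = 159/2.4 = 66.25 MPa.
For a solid shaft σ_b = 32M/(πd³) and τ = 16T/(πd³), so the von Mises stress is σ' = (16/πd³)·√(4M²+3T²).
√(4M²+3T²) = √(4×(7.920×10^6)² + 3×(2.730×10^7)²) = 4.987×10^7 N·mm.
d³ = 16×4.987×10^7/(π×66.25) = 3.834×10^6 mm³.
d = 156.5 mm.

d = 157 mm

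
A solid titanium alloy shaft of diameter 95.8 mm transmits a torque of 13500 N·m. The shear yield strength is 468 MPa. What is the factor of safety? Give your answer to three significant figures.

τ = 16T/(πd³) = 16×1.3500×10^7/(π×95.8³) = 78.20 MPa.
n = τ_limit/τ = 468/78.20 = 5.985.

n = 5.98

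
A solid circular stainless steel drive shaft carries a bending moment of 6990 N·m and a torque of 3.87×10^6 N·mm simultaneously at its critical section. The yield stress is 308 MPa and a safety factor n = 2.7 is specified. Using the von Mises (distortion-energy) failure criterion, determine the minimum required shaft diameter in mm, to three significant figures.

d = 88.5 mm

σ_allow = σ_y/n = 308/2.7 = 114.1 MPa.
For a solid shaft σ_b = 32M/(πd³) and τ = 16T/(πd³), so the von Mises stress is σ' = (16/πd³)·√(4M²+3T²).
√(4M²+3T²) = √(4×(6.990×10^6)² + 3×(3.870×10^6)²) = 1.550×10^7 N·mm.
d³ = 16×1.550×10^7/(π×114.1) = 692200 mm³.
d = 88.46 mm.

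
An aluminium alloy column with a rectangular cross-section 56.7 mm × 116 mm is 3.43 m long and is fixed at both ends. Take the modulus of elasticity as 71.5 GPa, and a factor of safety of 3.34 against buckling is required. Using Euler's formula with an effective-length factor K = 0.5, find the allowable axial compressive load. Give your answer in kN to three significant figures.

P_allow = 127 kN

Buckling occurs about the weak axis: I_min = h·b³/12 = 116×56.7³/12 = 1.762×10^6 mm⁴ (b = 56.7 mm is the smaller dimension).
Effective length L_e = KL = 0.5×3.43 m = 1715 mm.
Euler critical load P_cr = π²EI/L_e² = π²×71500×1.762×10^6/1715² = 422800 N.
P_allow = P_cr/n = 422800/3.34 = 126600 N.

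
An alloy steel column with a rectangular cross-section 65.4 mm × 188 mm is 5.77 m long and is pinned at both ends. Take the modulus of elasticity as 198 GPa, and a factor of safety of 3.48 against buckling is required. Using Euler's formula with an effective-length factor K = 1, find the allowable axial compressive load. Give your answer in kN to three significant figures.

P_allow = 73.9 kN

Buckling occurs about the weak axis: I_min = h·b³/12 = 188×65.4³/12 = 4.382×10^6 mm⁴ (b = 65.4 mm is the smaller dimension).
Effective length L_e = KL = 1×5.77 m = 5770 mm.
Euler critical load P_cr = π²EI/L_e² = π²×198000×4.382×10^6/5770² = 257200 N.
P_allow = P_cr/n = 257200/3.48 = 73920 N.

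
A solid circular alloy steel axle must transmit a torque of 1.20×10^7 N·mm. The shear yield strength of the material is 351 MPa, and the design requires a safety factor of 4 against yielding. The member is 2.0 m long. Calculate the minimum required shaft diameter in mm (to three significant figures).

d = 88.6 mm

Allowable shear stress τ_allow = 351/4 = 87.75 MPa.
For a solid shaft τ = 16T/(πd³), so d³ = 16T/(π τ_allow) = 16×1.2000×10^7/(π×87.75) = 696500 mm³.
d = (696500)^(1/3) = 88.64 mm.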